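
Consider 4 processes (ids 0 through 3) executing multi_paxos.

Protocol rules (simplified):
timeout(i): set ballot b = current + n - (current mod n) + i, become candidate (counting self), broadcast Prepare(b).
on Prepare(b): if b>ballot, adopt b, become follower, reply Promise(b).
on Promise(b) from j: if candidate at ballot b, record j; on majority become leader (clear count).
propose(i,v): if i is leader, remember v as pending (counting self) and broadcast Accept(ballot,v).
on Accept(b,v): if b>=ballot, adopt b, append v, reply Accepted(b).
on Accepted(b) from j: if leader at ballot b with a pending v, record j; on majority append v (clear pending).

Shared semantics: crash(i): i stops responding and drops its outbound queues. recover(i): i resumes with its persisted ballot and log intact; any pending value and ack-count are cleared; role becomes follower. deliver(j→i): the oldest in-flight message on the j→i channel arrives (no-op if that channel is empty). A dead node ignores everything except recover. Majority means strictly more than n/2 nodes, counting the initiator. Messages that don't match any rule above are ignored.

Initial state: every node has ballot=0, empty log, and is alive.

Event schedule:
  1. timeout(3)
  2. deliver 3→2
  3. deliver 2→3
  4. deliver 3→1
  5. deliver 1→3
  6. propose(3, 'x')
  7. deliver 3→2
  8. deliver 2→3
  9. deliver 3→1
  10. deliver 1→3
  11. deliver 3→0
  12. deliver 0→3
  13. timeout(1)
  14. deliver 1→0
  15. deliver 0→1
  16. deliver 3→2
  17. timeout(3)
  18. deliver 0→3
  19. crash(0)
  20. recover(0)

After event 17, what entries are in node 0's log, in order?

empty

step 1 timeout(3): 3={cand,b=7,log=-}
step 2 deliver 3→2: 2={foll,b=7,log=-}
step 3 deliver 2→3: —
step 4 deliver 3→1: 1={foll,b=7,log=-}
step 5 deliver 1→3: 3={lead,b=7,log=-}
step 6 propose(3,'x'): —
step 7 deliver 3→2: 2={foll,b=7,log=x}
step 8 deliver 2→3: —
step 9 deliver 3→1: 1={foll,b=7,log=x}
step 10 deliver 1→3: 3={lead,b=7,log=x}
step 11 deliver 3→0: 0={foll,b=7,log=-}
step 12 deliver 0→3: —
step 13 timeout(1): 1={cand,b=9,log=x}
step 14 deliver 1→0: 0={foll,b=9,log=-}
step 15 deliver 0→1: —
step 16 deliver 3→2: —
step 17 timeout(3): 3={cand,b=11,log=x}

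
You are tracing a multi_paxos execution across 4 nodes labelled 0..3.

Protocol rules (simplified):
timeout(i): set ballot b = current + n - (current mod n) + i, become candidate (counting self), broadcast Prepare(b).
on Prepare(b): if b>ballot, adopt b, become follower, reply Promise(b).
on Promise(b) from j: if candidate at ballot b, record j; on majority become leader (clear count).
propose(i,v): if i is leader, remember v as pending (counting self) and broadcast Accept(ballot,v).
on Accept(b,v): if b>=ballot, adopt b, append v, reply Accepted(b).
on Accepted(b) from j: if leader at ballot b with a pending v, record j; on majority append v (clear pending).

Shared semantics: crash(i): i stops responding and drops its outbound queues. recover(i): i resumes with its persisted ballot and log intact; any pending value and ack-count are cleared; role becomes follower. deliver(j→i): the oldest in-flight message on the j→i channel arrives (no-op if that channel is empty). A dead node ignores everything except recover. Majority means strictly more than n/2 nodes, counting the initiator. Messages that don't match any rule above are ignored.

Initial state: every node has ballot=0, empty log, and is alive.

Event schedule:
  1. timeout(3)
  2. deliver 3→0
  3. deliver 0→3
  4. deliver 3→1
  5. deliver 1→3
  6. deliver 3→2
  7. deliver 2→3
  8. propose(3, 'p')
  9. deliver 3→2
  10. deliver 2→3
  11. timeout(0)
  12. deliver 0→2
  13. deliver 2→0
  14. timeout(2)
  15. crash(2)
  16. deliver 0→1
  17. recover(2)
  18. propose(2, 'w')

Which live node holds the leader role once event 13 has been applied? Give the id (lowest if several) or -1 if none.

step 1 timeout(3): 3={cand,b=7,log=-}
step 2 deliver 3→0: 0={foll,b=7,log=-}
step 3 deliver 0→3: —
step 4 deliver 3→1: 1={foll,b=7,log=-}
step 5 deliver 1→3: 3={lead,b=7,log=-}
step 6 deliver 3→2: 2={foll,b=7,log=-}
step 7 deliver 2→3: —
step 8 propose(3,'p'): —
step 9 deliver 3→2: 2={foll,b=7,log=p}
step 10 deliver 2→3: —
step 11 timeout(0): 0={cand,b=8,log=-}
step 12 deliver 0→2: 2={foll,b=8,log=p}
step 13 deliver 2→0: —

3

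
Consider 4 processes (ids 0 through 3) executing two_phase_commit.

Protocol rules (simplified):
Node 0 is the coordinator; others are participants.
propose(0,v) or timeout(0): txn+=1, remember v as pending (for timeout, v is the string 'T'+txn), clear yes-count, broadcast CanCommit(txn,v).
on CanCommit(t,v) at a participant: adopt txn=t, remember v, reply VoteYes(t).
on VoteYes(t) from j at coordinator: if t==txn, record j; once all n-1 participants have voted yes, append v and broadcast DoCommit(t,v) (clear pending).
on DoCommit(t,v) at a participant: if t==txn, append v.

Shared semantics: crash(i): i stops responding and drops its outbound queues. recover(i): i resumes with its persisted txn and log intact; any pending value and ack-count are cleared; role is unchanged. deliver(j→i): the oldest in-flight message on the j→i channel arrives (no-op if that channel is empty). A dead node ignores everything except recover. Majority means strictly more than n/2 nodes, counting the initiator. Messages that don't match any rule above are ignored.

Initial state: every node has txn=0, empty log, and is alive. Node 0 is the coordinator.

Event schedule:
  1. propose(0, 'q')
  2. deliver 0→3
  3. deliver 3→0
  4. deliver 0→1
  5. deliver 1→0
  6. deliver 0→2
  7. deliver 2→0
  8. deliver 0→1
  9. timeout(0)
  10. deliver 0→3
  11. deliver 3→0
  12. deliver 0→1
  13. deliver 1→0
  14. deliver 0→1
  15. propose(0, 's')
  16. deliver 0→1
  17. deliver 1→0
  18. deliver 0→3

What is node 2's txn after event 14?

step 1 propose(0,'q'): 0={coor,t=1,log=-}
step 2 deliver 0→3: 3={part,t=1,log=-}
step 3 deliver 3→0: —
step 4 deliver 0→1: 1={part,t=1,log=-}
step 5 deliver 1→0: —
step 6 deliver 0→2: 2={part,t=1,log=-}
step 7 deliver 2→0: 0={coor,t=1,log=q}
step 8 deliver 0→1: 1={part,t=1,log=q}
step 9 timeout(0): 0={coor,t=2,log=q}
step 10 deliver 0→3: 3={part,t=1,log=q}
step 11 deliver 3→0: —
step 12 deliver 0→1: 1={part,t=2,log=q}
step 13 deliver 1→0: —
step 14 deliver 0→1: —

1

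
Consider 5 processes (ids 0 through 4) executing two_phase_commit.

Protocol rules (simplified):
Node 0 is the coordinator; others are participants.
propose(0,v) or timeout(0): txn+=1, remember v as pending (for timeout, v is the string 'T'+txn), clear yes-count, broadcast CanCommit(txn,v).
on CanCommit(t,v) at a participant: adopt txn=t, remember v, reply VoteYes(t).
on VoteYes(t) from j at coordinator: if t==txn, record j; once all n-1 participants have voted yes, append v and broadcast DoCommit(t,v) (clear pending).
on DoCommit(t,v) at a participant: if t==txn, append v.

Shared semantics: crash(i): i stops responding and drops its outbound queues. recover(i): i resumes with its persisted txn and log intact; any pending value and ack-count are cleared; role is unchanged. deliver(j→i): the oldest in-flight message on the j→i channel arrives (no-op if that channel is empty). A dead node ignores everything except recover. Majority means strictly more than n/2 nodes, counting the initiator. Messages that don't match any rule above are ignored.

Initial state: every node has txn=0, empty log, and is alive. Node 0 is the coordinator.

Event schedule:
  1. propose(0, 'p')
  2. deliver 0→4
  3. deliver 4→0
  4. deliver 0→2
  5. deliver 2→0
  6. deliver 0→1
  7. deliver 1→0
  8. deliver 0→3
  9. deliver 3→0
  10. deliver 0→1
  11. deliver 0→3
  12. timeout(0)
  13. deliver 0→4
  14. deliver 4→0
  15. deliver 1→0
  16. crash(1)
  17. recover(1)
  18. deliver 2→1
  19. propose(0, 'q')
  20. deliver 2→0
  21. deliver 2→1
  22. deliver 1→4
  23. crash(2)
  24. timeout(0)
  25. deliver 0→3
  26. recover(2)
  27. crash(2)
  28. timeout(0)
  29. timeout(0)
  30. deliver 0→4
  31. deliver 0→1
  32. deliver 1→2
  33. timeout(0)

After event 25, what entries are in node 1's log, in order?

p

e1 propose(0,'p'): 0[coor,t=1,-]
e2 deliver 0→4: 4[part,t=1,-]
e3 deliver 4→0: ·
e4 deliver 0→2: 2[part,t=1,-]
e5 deliver 2→0: ·
e6 deliver 0→1: 1[part,t=1,-]
e7 deliver 1→0: ·
e8 deliver 0→3: 3[part,t=1,-]
e9 deliver 3→0: 0[coor,t=1,p]
e10 deliver 0→1: 1[part,t=1,p]
e11 deliver 0→3: 3[part,t=1,p]
e12 timeout(0): 0[coor,t=2,p]
e13 deliver 0→4: 4[part,t=1,p]
e14 deliver 4→0: ·
e15 deliver 1→0: ·
e16 crash(1): 1[✗part,t=1,p]
e17 recover(1): 1[part,t=1,p]
e18 deliver 2→1: ·
e19 propose(0,'q'): 0[coor,t=3,p]
e20 deliver 2→0: ·
e21 deliver 2→1: ·
e22 deliver 1→4: ·
e23 crash(2): 2[✗part,t=1,-]
e24 timeout(0): 0[coor,t=4,p]
e25 deliver 0→3: 3[part,t=2,p]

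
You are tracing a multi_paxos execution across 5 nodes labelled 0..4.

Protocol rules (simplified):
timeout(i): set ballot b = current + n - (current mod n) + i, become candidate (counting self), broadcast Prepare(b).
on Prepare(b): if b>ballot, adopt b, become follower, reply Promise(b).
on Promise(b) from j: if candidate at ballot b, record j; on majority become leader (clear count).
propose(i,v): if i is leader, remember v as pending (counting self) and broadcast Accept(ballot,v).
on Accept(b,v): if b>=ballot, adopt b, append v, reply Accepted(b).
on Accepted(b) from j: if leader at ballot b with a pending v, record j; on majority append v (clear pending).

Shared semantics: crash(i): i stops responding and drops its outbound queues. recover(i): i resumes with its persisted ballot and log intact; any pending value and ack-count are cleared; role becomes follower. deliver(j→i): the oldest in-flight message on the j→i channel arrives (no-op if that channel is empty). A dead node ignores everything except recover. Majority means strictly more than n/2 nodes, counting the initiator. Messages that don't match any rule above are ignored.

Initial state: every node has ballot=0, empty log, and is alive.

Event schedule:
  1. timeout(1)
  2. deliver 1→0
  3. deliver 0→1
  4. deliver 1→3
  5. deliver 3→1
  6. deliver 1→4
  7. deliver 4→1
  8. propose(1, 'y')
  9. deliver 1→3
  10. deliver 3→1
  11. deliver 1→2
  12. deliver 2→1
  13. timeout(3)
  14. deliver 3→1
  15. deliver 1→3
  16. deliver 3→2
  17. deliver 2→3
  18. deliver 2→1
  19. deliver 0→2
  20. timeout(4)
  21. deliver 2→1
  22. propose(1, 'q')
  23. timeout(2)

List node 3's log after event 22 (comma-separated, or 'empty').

y

step 1 timeout(1): 1={cand,b=6,log=-}
step 2 deliver 1→0: 0={foll,b=6,log=-}
step 3 deliver 0→1: —
step 4 deliver 1→3: 3={foll,b=6,log=-}
step 5 deliver 3→1: 1={lead,b=6,log=-}
step 6 deliver 1→4: 4={foll,b=6,log=-}
step 7 deliver 4→1: —
step 8 propose(1,'y'): —
step 9 deliver 1→3: 3={foll,b=6,log=y}
step 10 deliver 3→1: —
step 11 deliver 1→2: 2={foll,b=6,log=-}
step 12 deliver 2→1: —
step 13 timeout(3): 3={cand,b=13,log=y}
step 14 deliver 3→1: 1={foll,b=13,log=-}
step 15 deliver 1→3: —
step 16 deliver 3→2: 2={foll,b=13,log=-}
step 17 deliver 2→3: 3={lead,b=13,log=y}
step 18 deliver 2→1: —
step 19 deliver 0→2: —
step 20 timeout(4): 4={cand,b=14,log=-}
step 21 deliver 2→1: —
step 22 propose(1,'q'): —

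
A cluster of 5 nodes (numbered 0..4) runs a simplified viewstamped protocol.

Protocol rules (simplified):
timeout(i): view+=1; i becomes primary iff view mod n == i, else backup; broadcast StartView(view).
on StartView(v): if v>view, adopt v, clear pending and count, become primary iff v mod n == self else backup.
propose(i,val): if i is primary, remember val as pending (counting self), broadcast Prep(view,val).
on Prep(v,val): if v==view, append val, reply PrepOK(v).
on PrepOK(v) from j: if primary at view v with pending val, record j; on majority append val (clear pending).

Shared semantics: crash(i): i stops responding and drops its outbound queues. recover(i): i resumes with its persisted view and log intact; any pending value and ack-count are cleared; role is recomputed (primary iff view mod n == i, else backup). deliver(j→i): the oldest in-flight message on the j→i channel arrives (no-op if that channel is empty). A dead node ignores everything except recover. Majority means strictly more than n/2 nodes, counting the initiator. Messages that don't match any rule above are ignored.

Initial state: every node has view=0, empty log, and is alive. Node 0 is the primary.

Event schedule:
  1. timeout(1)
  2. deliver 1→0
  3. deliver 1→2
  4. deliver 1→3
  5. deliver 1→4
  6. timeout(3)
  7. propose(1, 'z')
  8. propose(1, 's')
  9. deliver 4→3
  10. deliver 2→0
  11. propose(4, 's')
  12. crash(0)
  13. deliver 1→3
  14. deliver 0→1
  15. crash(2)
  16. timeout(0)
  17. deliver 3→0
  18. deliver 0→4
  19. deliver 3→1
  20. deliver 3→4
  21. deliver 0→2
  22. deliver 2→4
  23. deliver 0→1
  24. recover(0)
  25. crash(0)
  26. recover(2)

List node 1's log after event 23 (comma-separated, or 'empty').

empty

e1 timeout(1): 1[prim,v=1,-]
e2 deliver 1→0: 0[back,v=1,-]
e3 deliver 1→2: 2[back,v=1,-]
e4 deliver 1→3: 3[back,v=1,-]
e5 deliver 1→4: 4[back,v=1,-]
e6 timeout(3): 3[back,v=2,-]
e7 propose(1,'z'): ·
e8 propose(1,'s'): ·
e9 deliver 4→3: ·
e10 deliver 2→0: ·
e11 propose(4,'s'): ·
e12 crash(0): 0[✗back,v=1,-]
e13 deliver 1→3: ·
e14 deliver 0→1: ·
e15 crash(2): 2[✗back,v=1,-]
e16 timeout(0): ·
e17 deliver 3→0: ·
e18 deliver 0→4: ·
e19 deliver 3→1: 1[back,v=2,-]
e20 deliver 3→4: 4[back,v=2,-]
e21 deliver 0→2: ·
e22 deliver 2→4: ·
e23 deliver 0→1: ·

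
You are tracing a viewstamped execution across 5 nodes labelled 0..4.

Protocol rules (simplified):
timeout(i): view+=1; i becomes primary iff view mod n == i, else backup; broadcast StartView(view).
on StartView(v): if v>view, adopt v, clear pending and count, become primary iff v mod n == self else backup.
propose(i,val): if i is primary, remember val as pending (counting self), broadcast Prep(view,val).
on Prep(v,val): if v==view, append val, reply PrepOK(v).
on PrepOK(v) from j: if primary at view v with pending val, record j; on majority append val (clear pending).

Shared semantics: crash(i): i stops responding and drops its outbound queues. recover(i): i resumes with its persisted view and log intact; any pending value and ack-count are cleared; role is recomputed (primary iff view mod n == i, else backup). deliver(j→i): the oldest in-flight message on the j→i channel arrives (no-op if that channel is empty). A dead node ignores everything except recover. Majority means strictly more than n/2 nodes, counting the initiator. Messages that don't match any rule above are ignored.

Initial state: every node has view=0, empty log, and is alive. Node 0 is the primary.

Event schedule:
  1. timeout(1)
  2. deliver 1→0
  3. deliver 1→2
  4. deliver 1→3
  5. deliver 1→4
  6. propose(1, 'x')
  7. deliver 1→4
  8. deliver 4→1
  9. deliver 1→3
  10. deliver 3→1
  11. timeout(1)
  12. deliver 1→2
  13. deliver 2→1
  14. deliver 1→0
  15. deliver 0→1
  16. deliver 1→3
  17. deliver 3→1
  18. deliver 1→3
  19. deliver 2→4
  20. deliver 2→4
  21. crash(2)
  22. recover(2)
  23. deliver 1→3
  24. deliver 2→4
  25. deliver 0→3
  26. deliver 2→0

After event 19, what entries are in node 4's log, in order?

x

step 1 timeout(1): 1={prim,v=1,log=-}
step 2 deliver 1→0: 0={back,v=1,log=-}
step 3 deliver 1→2: 2={back,v=1,log=-}
step 4 deliver 1→3: 3={back,v=1,log=-}
step 5 deliver 1→4: 4={back,v=1,log=-}
step 6 propose(1,'x'): —
step 7 deliver 1→4: 4={back,v=1,log=x}
step 8 deliver 4→1: —
step 9 deliver 1→3: 3={back,v=1,log=x}
step 10 deliver 3→1: 1={prim,v=1,log=x}
step 11 timeout(1): 1={back,v=2,log=x}
step 12 deliver 1→2: 2={back,v=1,log=x}
step 13 deliver 2→1: —
step 14 deliver 1→0: 0={back,v=1,log=x}
step 15 deliver 0→1: —
step 16 deliver 1→3: 3={back,v=2,log=x}
step 17 deliver 3→1: —
step 18 deliver 1→3: —
step 19 deliver 2→4: —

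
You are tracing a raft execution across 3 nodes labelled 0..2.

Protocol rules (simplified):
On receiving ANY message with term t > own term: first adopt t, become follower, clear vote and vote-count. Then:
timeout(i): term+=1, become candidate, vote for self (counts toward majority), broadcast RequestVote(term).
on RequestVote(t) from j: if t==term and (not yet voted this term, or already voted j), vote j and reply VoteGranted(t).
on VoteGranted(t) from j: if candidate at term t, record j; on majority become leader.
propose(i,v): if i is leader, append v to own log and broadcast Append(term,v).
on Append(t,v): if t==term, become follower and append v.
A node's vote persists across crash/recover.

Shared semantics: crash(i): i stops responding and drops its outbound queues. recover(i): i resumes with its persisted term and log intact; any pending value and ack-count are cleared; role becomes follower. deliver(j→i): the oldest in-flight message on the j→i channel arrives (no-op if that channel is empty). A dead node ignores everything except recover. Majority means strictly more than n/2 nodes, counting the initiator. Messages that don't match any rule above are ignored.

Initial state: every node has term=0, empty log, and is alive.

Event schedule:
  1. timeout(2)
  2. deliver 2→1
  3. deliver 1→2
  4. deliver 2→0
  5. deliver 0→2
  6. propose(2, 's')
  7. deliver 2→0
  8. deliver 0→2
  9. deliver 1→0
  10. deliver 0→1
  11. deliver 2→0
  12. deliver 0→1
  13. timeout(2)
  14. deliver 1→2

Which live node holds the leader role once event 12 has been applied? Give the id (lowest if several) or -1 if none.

2

1. timeout(2):  <2:cand t1 ->
2. deliver 2→1:  <1:foll t1 ->
3. deliver 1→2:  <2:lead t1 ->
4. deliver 2→0:  <0:foll t1 ->
5. deliver 0→2:  nop
6. propose(2,'s'):  <2:lead t1 s>
7. deliver 2→0:  <0:foll t1 s>
8. deliver 0→2:  nop
9. deliver 1→0:  nop
10. deliver 0→1:  nop
11. deliver 2→0:  nop
12. deliver 0→1:  nop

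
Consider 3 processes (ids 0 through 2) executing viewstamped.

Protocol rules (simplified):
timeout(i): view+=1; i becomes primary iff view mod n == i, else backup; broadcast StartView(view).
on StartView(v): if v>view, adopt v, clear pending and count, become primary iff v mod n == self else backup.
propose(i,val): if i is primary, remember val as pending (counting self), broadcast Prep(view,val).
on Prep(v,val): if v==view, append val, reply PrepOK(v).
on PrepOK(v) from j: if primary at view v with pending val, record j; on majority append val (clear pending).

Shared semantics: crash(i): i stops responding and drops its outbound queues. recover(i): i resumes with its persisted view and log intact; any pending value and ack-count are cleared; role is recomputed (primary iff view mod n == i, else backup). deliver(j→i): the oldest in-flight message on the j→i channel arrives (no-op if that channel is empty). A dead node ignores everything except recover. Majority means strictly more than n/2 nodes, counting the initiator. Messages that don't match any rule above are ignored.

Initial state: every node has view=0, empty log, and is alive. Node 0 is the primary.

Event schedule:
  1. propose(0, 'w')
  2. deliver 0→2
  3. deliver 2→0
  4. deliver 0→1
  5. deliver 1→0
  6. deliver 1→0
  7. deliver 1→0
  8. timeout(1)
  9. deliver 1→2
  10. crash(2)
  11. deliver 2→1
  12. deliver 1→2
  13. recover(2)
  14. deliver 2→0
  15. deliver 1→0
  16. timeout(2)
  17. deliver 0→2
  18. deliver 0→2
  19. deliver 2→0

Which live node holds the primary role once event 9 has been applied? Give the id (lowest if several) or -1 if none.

1. propose(0,'w'):  nop
2. deliver 0→2:  <2:back v0 w>
3. deliver 2→0:  <0:prim v0 w>
4. deliver 0→1:  <1:back v0 w>
5. deliver 1→0:  nop
6. deliver 1→0:  nop
7. deliver 1→0:  nop
8. timeout(1):  <1:prim v1 w>
9. deliver 1→2:  <2:back v1 w>

0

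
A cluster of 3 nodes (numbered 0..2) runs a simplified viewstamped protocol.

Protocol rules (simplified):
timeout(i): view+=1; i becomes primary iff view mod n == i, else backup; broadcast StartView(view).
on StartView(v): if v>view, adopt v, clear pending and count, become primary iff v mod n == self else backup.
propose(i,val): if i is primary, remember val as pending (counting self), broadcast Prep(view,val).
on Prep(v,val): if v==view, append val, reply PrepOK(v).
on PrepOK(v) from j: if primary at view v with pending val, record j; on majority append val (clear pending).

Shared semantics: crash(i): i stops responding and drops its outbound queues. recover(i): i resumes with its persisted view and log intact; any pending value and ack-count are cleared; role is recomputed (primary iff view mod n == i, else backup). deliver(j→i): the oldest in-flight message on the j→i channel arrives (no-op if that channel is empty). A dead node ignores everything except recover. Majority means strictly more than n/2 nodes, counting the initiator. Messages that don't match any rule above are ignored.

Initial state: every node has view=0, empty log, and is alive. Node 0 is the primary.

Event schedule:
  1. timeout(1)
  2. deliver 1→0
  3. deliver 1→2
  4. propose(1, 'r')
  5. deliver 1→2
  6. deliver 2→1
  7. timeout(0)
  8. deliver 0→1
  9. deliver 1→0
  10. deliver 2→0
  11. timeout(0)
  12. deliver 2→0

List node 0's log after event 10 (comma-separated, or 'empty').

1. timeout(1):  <1:prim v1 ->
2. deliver 1→0:  <0:back v1 ->
3. deliver 1→2:  <2:back v1 ->
4. propose(1,'r'):  nop
5. deliver 1→2:  <2:back v1 r>
6. deliver 2→1:  <1:prim v1 r>
7. timeout(0):  <0:back v2 ->
8. deliver 0→1:  <1:back v2 r>
9. deliver 1→0:  nop
10. deliver 2→0:  nop

empty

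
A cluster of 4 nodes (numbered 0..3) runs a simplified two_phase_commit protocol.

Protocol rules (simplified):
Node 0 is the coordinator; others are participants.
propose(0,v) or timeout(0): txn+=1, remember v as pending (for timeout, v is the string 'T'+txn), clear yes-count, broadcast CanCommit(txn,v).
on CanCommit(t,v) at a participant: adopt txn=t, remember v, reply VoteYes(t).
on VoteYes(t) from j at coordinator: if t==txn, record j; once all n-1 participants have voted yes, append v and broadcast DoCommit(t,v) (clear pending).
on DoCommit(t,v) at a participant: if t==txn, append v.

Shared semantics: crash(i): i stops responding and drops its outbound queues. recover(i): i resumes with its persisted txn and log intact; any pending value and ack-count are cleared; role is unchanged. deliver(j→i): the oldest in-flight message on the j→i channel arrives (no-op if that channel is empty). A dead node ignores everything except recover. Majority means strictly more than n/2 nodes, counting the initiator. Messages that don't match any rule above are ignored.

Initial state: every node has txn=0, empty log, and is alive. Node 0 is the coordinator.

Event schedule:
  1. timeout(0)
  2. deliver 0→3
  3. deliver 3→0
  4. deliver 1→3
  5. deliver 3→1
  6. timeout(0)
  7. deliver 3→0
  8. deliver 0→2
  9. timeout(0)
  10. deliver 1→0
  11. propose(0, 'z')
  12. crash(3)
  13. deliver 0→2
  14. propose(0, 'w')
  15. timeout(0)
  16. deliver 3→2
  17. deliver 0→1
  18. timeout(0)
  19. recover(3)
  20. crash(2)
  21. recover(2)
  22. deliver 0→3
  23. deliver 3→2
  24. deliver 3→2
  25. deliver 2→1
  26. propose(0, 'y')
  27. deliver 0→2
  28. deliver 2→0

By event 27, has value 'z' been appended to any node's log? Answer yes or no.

no

step 1 timeout(0): 0={coor,t=1,log=-}
step 2 deliver 0→3: 3={part,t=1,log=-}
step 3 deliver 3→0: —
step 4 deliver 1→3: —
step 5 deliver 3→1: —
step 6 timeout(0): 0={coor,t=2,log=-}
step 7 deliver 3→0: —
step 8 deliver 0→2: 2={part,t=1,log=-}
step 9 timeout(0): 0={coor,t=3,log=-}
step 10 deliver 1→0: —
step 11 propose(0,'z'): 0={coor,t=4,log=-}
step 12 crash(3): 3={✗part,t=1,log=-}
step 13 deliver 0→2: 2={part,t=2,log=-}
step 14 propose(0,'w'): 0={coor,t=5,log=-}
step 15 timeout(0): 0={coor,t=6,log=-}
step 16 deliver 3→2: —
step 17 deliver 0→1: 1={part,t=1,log=-}
step 18 timeout(0): 0={coor,t=7,log=-}
step 19 recover(3): 3={part,t=1,log=-}
step 20 crash(2): 2={✗part,t=2,log=-}
step 21 recover(2): 2={part,t=2,log=-}
step 22 deliver 0→3: 3={part,t=2,log=-}
step 23 deliver 3→2: —
step 24 deliver 3→2: —
step 25 deliver 2→1: —
step 26 propose(0,'y'): 0={coor,t=8,log=-}
step 27 deliver 0→2: 2={part,t=3,log=-}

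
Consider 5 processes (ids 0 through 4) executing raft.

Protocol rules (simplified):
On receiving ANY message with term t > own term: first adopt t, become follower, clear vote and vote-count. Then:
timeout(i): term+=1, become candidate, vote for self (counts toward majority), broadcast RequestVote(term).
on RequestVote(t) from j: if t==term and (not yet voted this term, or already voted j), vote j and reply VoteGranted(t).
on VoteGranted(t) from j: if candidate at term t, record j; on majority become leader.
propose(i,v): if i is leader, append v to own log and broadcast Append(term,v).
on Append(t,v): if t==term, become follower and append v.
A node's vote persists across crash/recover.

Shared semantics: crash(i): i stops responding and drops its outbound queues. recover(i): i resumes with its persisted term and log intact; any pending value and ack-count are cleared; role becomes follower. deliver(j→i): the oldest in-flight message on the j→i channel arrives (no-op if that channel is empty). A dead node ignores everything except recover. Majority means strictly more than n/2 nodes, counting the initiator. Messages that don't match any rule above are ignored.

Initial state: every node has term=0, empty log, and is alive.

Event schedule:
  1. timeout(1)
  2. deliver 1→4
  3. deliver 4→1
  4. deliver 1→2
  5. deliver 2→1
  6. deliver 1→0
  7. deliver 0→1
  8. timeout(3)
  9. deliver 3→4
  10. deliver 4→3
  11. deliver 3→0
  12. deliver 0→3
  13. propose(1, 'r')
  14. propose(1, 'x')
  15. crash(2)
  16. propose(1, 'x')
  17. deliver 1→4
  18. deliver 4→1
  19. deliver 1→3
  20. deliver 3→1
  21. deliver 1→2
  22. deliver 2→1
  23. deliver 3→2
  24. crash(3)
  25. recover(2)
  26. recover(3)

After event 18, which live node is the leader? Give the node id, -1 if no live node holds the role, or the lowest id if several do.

after 1 — timeout(1): n1:cand/t1/[-]
after 2 — deliver 1→4: n4:foll/t1/[-]
after 3 — deliver 4→1: ·
after 4 — deliver 1→2: n2:foll/t1/[-]
after 5 — deliver 2→1: n1:lead/t1/[-]
after 6 — deliver 1→0: n0:foll/t1/[-]
after 7 — deliver 0→1: ·
after 8 — timeout(3): n3:cand/t1/[-]
after 9 — deliver 3→4: ·
after 10 — deliver 4→3: ·
after 11 — deliver 3→0: ·
after 12 — deliver 0→3: ·
after 13 — propose(1,'r'): n1:lead/t1/[r]
after 14 — propose(1,'x'): n1:lead/t1/[r,x]
after 15 — crash(2): n2:✗foll/t1/[-]
after 16 — propose(1,'x'): n1:lead/t1/[r,x,x]
after 17 — deliver 1→4: n4:foll/t1/[r]
after 18 — deliver 4→1: ·

1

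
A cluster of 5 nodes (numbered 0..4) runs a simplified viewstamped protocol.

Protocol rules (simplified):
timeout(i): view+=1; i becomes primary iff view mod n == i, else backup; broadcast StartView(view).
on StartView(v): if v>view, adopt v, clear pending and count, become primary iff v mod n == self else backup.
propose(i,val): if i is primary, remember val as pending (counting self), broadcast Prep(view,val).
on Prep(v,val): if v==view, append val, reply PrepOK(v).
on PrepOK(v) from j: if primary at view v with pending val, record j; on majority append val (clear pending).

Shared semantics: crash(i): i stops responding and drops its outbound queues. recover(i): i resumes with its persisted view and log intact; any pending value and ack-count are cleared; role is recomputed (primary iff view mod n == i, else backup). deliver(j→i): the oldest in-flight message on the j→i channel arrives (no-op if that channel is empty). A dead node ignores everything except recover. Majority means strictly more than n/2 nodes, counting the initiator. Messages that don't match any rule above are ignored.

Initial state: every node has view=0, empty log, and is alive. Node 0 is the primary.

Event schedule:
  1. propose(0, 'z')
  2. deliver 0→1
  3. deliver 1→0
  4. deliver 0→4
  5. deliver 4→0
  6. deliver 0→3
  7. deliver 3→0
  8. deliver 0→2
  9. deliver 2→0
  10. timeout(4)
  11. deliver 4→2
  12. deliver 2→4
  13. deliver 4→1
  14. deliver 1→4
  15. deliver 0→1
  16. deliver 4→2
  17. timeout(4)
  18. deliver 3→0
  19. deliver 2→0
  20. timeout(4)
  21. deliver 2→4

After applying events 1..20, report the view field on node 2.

step 1 propose(0,'z'): —
step 2 deliver 0→1: 1={back,v=0,log=z}
step 3 deliver 1→0: —
step 4 deliver 0→4: 4={back,v=0,log=z}
step 5 deliver 4→0: 0={prim,v=0,log=z}
step 6 deliver 0→3: 3={back,v=0,log=z}
step 7 deliver 3→0: —
step 8 deliver 0→2: 2={back,v=0,log=z}
step 9 deliver 2→0: —
step 10 timeout(4): 4={back,v=1,log=z}
step 11 deliver 4→2: 2={back,v=1,log=z}
step 12 deliver 2→4: —
step 13 deliver 4→1: 1={prim,v=1,log=z}
step 14 deliver 1→4: —
step 15 deliver 0→1: —
step 16 deliver 4→2: —
step 17 timeout(4): 4={back,v=2,log=z}
step 18 deliver 3→0: —
step 19 deliver 2→0: —
step 20 timeout(4): 4={back,v=3,log=z}

1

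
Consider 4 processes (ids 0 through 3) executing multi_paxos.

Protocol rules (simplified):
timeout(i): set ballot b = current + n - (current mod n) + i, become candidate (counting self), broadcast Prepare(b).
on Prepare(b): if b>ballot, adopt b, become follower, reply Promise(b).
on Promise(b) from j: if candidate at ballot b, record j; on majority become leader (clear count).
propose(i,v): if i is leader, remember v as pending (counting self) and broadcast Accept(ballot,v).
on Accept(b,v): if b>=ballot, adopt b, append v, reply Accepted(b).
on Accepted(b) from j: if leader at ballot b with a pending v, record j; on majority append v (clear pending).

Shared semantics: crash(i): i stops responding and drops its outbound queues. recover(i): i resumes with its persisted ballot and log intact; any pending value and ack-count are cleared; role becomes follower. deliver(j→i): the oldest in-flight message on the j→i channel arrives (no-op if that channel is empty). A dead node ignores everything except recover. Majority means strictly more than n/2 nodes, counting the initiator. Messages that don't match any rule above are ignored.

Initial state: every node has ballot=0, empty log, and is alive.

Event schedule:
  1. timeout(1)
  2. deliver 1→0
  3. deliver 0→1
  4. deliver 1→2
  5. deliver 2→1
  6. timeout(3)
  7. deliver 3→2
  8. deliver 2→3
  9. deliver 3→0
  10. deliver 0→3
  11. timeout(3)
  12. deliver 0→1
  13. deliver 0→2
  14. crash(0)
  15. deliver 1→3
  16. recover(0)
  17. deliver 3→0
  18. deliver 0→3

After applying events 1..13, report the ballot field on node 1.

5

e1 timeout(1): 1[cand,b=5,-]
e2 deliver 1→0: 0[foll,b=5,-]
e3 deliver 0→1: ·
e4 deliver 1→2: 2[foll,b=5,-]
e5 deliver 2→1: 1[lead,b=5,-]
e6 timeout(3): 3[cand,b=7,-]
e7 deliver 3→2: 2[foll,b=7,-]
e8 deliver 2→3: ·
e9 deliver 3→0: 0[foll,b=7,-]
e10 deliver 0→3: 3[lead,b=7,-]
e11 timeout(3): 3[cand,b=11,-]
e12 deliver 0→1: ·
e13 deliver 0→2: ·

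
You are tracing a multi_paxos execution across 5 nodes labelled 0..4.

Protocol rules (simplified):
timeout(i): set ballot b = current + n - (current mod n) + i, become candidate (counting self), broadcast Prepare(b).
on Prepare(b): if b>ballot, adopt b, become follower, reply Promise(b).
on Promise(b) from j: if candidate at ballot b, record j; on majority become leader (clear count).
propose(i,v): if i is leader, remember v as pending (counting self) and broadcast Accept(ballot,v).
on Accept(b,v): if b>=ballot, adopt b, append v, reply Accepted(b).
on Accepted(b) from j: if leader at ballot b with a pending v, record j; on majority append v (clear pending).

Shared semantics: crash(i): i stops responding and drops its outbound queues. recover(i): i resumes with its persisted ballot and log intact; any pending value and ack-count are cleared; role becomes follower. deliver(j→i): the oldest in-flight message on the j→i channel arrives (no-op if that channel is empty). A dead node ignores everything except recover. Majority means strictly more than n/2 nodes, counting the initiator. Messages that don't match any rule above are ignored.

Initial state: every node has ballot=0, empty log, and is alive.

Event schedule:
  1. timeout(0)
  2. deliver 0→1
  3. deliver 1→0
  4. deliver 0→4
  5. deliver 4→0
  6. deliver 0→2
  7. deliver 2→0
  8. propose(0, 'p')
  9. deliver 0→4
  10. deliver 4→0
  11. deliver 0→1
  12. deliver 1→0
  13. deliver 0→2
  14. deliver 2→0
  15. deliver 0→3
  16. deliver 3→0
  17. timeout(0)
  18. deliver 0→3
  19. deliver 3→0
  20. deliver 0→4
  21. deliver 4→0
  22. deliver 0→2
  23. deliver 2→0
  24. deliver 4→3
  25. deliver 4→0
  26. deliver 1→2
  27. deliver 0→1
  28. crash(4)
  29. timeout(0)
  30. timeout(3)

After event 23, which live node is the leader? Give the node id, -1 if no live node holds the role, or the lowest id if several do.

[1] timeout(0) → N0(cand b5 [-])
[2] deliver 0→1 → N1(foll b5 [-])
[3] deliver 1→0 → ∅
[4] deliver 0→4 → N4(foll b5 [-])
[5] deliver 4→0 → N0(lead b5 [-])
[6] deliver 0→2 → N2(foll b5 [-])
[7] deliver 2→0 → ∅
[8] propose(0,'p') → ∅
[9] deliver 0→4 → N4(foll b5 [p])
[10] deliver 4→0 → ∅
[11] deliver 0→1 → N1(foll b5 [p])
[12] deliver 1→0 → N0(lead b5 [p])
[13] deliver 0→2 → N2(foll b5 [p])
[14] deliver 2→0 → ∅
[15] deliver 0→3 → N3(foll b5 [-])
[16] deliver 3→0 → ∅
[17] timeout(0) → N0(cand b10 [p])
[18] deliver 0→3 → N3(foll b5 [p])
[19] deliver 3→0 → ∅
[20] deliver 0→4 → N4(foll b10 [p])
[21] deliver 4→0 → ∅
[22] deliver 0→2 → N2(foll b10 [p])
[23] deliver 2→0 → N0(lead b10 [p])

0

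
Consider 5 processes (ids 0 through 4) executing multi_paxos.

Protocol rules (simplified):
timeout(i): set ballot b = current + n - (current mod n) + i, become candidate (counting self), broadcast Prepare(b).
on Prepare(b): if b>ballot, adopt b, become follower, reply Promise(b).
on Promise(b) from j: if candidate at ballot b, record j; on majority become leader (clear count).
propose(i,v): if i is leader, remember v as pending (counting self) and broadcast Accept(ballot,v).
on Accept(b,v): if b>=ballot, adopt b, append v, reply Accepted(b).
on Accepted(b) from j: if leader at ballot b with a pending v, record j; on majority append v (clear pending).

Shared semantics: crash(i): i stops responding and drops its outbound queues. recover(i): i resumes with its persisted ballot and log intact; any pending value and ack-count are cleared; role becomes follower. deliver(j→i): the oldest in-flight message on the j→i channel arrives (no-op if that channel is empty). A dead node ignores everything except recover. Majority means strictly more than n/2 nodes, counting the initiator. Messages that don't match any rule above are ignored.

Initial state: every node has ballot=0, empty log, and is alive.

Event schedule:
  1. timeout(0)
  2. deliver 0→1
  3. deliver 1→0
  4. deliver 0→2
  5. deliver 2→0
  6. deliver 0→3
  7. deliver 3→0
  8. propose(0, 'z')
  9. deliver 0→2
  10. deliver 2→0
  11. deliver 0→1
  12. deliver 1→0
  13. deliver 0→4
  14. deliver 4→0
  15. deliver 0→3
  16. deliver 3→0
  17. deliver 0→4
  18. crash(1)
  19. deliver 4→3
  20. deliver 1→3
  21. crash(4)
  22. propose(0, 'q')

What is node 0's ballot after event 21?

5

1. timeout(0):  <0:cand b5 ->
2. deliver 0→1:  <1:foll b5 ->
3. deliver 1→0:  nop
4. deliver 0→2:  <2:foll b5 ->
5. deliver 2→0:  <0:lead b5 ->
6. deliver 0→3:  <3:foll b5 ->
7. deliver 3→0:  nop
8. propose(0,'z'):  nop
9. deliver 0→2:  <2:foll b5 z>
10. deliver 2→0:  nop
11. deliver 0→1:  <1:foll b5 z>
12. deliver 1→0:  <0:lead b5 z>
13. deliver 0→4:  <4:foll b5 ->
14. deliver 4→0:  nop
15. deliver 0→3:  <3:foll b5 z>
16. deliver 3→0:  nop
17. deliver 0→4:  <4:foll b5 z>
18. crash(1):  <1:✗foll b5 z>
19. deliver 4→3:  nop
20. deliver 1→3:  nop
21. crash(4):  <4:✗foll b5 z>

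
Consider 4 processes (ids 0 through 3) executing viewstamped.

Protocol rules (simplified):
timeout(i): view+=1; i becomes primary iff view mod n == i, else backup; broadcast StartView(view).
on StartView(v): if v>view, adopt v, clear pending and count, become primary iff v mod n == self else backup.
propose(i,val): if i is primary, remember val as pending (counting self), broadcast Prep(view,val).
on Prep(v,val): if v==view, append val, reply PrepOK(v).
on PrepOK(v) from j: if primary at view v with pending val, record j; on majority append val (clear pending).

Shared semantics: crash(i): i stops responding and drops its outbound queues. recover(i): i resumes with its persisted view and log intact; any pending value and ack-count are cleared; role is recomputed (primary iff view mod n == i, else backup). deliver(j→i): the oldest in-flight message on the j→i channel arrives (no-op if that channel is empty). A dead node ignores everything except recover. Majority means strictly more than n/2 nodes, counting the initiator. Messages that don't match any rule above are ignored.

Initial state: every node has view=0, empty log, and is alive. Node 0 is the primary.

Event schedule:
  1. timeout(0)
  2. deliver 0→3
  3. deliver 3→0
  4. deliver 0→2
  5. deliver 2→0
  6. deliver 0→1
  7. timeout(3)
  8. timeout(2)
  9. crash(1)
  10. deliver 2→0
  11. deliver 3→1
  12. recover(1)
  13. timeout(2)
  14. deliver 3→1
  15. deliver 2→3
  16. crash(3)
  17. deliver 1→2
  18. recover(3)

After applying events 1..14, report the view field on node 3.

2

[1] timeout(0) → N0(back v1 [-])
[2] deliver 0→3 → N3(back v1 [-])
[3] deliver 3→0 → ∅
[4] deliver 0→2 → N2(back v1 [-])
[5] deliver 2→0 → ∅
[6] deliver 0→1 → N1(prim v1 [-])
[7] timeout(3) → N3(back v2 [-])
[8] timeout(2) → N2(prim v2 [-])
[9] crash(1) → N1(✗prim v1 [-])
[10] deliver 2→0 → N0(back v2 [-])
[11] deliver 3→1 → ∅
[12] recover(1) → N1(prim v1 [-])
[13] timeout(2) → N2(back v3 [-])
[14] deliver 3→1 → N1(back v2 [-])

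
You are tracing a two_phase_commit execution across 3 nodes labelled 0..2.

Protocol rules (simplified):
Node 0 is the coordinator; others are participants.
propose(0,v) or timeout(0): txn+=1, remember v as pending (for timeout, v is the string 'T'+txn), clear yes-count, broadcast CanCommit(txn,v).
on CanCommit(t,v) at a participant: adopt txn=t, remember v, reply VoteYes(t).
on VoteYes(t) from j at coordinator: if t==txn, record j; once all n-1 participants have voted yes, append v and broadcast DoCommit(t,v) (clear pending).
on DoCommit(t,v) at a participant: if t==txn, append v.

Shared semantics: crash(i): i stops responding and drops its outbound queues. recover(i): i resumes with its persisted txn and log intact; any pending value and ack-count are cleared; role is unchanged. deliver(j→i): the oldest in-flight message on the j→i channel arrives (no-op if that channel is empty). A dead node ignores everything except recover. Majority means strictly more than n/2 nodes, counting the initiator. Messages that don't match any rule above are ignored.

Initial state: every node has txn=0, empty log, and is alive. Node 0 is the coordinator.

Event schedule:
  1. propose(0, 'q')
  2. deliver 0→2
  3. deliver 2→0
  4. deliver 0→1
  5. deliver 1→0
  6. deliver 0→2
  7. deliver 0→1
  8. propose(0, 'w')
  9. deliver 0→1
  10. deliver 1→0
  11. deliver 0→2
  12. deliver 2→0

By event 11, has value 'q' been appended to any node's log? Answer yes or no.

step 1 propose(0,'q'): 0={coor,t=1,log=-}
step 2 deliver 0→2: 2={part,t=1,log=-}
step 3 deliver 2→0: —
step 4 deliver 0→1: 1={part,t=1,log=-}
step 5 deliver 1→0: 0={coor,t=1,log=q}
step 6 deliver 0→2: 2={part,t=1,log=q}
step 7 deliver 0→1: 1={part,t=1,log=q}
step 8 propose(0,'w'): 0={coor,t=2,log=q}
step 9 deliver 0→1: 1={part,t=2,log=q}
step 10 deliver 1→0: —
step 11 deliver 0→2: 2={part,t=2,log=q}

yes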